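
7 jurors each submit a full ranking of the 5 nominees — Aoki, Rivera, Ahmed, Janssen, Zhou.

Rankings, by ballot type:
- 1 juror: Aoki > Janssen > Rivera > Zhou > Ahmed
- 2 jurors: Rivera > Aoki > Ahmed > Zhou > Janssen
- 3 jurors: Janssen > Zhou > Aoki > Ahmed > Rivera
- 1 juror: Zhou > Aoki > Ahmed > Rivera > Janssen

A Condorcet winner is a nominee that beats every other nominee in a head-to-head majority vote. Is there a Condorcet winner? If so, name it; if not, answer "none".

Pairwise majorities:
Aoki vs Rivera: 5 to 2, Aoki.
Aoki vs Ahmed: 1+2+3+1 = 7 for Aoki, 0 for Ahmed — Aoki by 7–0.
Aoki vs Janssen: Aoki preferred on 1+2+1 = 4 ballots; Aoki wins 4–3.
Aoki vs Zhou: Aoki is ranked higher on 1+2 = 3 ballots, Zhou on 4. Zhou wins 4–3.
Rivera vs Ahmed: 3 to 4, Ahmed.
Rivera vs Janssen: Rivera preferred on 2+1 = 3 ballots; Janssen wins 4–3.
Rivera vs Zhou: 1+2 = 3 for Rivera, 4 for Zhou — Zhou by 4–3.
Ahmed vs Janssen: 2+1 = 3 for Ahmed, 4 for Janssen — Janssen by 4–3.
Ahmed vs Zhou: Ahmed preferred on 2 ballots; Zhou wins 5–2.
Janssen vs Zhou: Janssen preferred on 1+3 = 4 ballots; Janssen wins 4–3.
No nominee is unbeaten: Aoki loses to Zhou; Rivera loses to Aoki; Ahmed loses to Aoki; Janssen loses to Aoki; Zhou loses to Janssen. In particular Aoki beats Janssen beats Zhou beats Aoki is a majority cycle — no Condorcet winner exists.

none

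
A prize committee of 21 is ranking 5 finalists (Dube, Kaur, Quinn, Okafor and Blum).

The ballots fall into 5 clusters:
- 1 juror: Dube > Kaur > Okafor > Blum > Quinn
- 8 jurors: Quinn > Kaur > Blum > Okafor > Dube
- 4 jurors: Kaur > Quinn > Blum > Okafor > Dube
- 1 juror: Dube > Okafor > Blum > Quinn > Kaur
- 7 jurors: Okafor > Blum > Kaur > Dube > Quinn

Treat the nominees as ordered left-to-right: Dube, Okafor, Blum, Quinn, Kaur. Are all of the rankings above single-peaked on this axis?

Axis positions: Dube=1, Okafor=2, Blum=3, Quinn=4, Kaur=5.
Cluster 1: ranking walks positions 1-5-2-3-4; Kaur is ranked above Okafor even though Okafor lies between Kaur and the peak Dube on the axis — preferences dip and rise again. Not single-peaked.
Cluster 2 (peak Quinn at position 4): ranking walks positions 4-5-3-2-1, expanding outward from the peak — single-peaked.
Cluster 3 (peak Kaur at position 5): ranking walks positions 5-4-3-2-1, expanding outward from the peak — single-peaked.
Cluster 4 (peak Dube at position 1): ranking walks positions 1-2-3-4-5, expanding outward from the peak — single-peaked.
Cluster 5: ranking walks positions 2-3-5-1-4; Kaur is ranked above Quinn even though Quinn lies between Kaur and the peak Okafor on the axis — preferences dip and rise again. Not single-peaked.
Cluster 1 violates single-peakedness, so the profile is not single-peaked on this axis.

no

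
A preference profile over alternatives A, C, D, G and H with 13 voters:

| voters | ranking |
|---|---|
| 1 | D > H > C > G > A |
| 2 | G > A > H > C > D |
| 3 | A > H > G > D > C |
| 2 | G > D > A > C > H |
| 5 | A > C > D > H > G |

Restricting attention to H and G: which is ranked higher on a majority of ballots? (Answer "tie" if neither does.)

Ballots ranking H above G: 1 + 3 + 5 = 9.
Ballots ranking G above H: 13 − 9 = 4.
H wins the head-to-head 9–4.

H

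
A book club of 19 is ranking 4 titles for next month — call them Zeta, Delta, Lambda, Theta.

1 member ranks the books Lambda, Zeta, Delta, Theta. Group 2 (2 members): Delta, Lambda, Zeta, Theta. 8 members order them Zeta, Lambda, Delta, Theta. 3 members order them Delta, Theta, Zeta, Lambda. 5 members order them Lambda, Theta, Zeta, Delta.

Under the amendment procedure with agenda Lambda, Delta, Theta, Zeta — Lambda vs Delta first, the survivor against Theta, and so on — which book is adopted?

Round 1: Lambda vs Delta — 14–5, Lambda advances.
Round 2: Lambda vs Theta — 16–3, Lambda advances.
Round 3: Lambda vs Zeta — 8–11, Zeta advances.
The agenda winner is Zeta.

Zeta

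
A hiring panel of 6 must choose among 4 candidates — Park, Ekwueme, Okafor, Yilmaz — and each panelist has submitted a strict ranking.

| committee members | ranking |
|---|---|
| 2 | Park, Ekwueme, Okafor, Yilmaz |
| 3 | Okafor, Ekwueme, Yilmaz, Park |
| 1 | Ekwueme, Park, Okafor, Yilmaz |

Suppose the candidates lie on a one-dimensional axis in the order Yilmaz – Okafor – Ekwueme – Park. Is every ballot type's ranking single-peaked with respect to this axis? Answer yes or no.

yes

Axis positions: Yilmaz=1, Okafor=2, Ekwueme=3, Park=4.
Ballot type 1 (peak Park at position 4): ranking walks positions 4-3-2-1, expanding outward from the peak — single-peaked.
Ballot type 2 (peak Okafor at position 2): ranking walks positions 2-3-1-4, expanding outward from the peak — single-peaked.
Ballot type 3 (peak Ekwueme at position 3): ranking walks positions 3-4-2-1, expanding outward from the peak — single-peaked.
Every ranking is single-peaked on this axis.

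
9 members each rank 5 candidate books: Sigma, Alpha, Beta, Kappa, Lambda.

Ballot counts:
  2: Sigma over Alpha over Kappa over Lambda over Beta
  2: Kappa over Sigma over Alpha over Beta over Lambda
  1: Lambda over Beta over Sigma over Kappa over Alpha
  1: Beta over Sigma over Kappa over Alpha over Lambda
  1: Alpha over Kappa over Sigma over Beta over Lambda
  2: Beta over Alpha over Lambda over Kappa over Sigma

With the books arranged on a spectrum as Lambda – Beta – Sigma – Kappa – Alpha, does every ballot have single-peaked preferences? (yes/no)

no

Axis positions: Lambda=1, Beta=2, Sigma=3, Kappa=4, Alpha=5.
Group 1: ranking walks positions 3-5-4-1-2; Alpha is ranked above Kappa even though Kappa lies between Alpha and the peak Sigma on the axis — preferences dip and rise again. Not single-peaked.
Group 2 (peak Kappa at position 4): ranking walks positions 4-3-5-2-1, expanding outward from the peak — single-peaked.
Group 3 (peak Lambda at position 1): ranking walks positions 1-2-3-4-5, expanding outward from the peak — single-peaked.
Group 4 (peak Beta at position 2): ranking walks positions 2-3-4-5-1, expanding outward from the peak — single-peaked.
Group 5 (peak Alpha at position 5): ranking walks positions 5-4-3-2-1, expanding outward from the peak — single-peaked.
Group 6: ranking walks positions 2-5-1-4-3; Alpha is ranked above Sigma even though Sigma lies between Alpha and the peak Beta on the axis — preferences dip and rise again. Not single-peaked.
Group 1 violates single-peakedness, so the profile is not single-peaked on this axis.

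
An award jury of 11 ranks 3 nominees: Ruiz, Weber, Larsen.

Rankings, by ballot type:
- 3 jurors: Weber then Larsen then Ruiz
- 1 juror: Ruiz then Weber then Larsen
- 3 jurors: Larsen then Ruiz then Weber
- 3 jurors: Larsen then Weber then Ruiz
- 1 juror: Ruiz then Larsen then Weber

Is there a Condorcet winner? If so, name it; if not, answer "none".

Head-to-head results (11 jurors):
Ruiz vs Weber: 5 to 6, Weber.
Ruiz vs Larsen: Ruiz preferred on 1+1 = 2 ballots; Larsen wins 9–2.
Weber vs Larsen: 4 to 7, Larsen.
Larsen defeats every rival head-to-head and is the Condorcet winner.

Larsen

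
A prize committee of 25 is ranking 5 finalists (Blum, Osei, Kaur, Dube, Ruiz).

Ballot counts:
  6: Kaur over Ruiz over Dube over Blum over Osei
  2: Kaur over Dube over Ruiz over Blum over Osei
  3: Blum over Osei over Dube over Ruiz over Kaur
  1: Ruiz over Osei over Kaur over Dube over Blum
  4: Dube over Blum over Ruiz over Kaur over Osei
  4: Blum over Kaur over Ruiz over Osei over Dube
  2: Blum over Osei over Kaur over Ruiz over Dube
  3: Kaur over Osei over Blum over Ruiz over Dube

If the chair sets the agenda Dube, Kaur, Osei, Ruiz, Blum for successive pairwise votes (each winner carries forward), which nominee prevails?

Blum

Round 1: Dube vs Kaur — 7–18, Kaur advances.
Round 2: Kaur vs Osei — 19–6, Kaur advances.
Round 3: Kaur vs Ruiz — 17–8, Kaur advances.
Round 4: Kaur vs Blum — 12–13, Blum advances.
The agenda winner is Blum.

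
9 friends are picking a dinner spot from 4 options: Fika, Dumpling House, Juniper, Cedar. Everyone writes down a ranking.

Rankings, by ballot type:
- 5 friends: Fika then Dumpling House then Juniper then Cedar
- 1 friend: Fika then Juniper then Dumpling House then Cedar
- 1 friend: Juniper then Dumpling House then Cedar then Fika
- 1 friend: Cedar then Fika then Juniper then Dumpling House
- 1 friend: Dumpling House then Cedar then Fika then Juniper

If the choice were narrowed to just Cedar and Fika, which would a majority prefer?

Fika

Ballots ranking Cedar above Fika: 1 + 1 + 1 = 3.
Ballots ranking Fika above Cedar: 9 − 3 = 6.
Fika wins the head-to-head 6–3.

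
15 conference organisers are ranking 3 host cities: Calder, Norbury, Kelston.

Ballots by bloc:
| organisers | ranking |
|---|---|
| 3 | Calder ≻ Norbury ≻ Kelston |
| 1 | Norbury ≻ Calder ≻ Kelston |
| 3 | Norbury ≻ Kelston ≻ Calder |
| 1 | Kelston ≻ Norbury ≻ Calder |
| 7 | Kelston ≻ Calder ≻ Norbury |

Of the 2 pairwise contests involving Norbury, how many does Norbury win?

Norbury against each rival (15 organisers):
Norbury vs Calder: Calder wins 10–5.
Norbury vs Kelston: Kelston wins 8–7.
Norbury beats no one; loses to Calder, Kelston — 0 pairwise wins.

0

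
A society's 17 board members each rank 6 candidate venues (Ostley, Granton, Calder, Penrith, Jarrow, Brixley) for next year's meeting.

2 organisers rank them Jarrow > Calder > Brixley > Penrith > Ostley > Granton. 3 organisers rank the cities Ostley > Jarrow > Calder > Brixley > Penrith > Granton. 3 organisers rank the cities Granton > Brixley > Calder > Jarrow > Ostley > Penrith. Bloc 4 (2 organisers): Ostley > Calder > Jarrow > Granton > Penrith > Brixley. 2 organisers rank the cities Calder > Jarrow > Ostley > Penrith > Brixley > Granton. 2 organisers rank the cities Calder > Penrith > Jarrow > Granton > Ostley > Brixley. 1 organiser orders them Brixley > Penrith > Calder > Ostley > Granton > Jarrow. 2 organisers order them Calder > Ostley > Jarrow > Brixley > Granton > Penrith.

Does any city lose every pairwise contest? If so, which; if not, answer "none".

Granton

Pairwise majorities:
Ostley vs Granton: Ostley preferred on 2+3+2+2+1+2 = 12 ballots; Ostley wins 12–5.
Ostley vs Calder: Calder wins 12–5.
Ostley vs Penrith: Ostley preferred on 3+3+2+2+2 = 12 ballots; Ostley wins 12–5.
Ostley vs Jarrow: 3+2+1+2 = 8 for Ostley, 9 for Jarrow — Jarrow by 9–8.
Ostley vs Brixley: Ostley, 11–6.
Granton vs Calder: Calder, 14–3.
Granton vs Penrith: Granton preferred on 3+2+2 = 7 ballots; Penrith wins 10–7.
Granton–Jarrow: Jarrow 13–4.
Granton vs Brixley: Granton preferred on 3+2+2 = 7 ballots; Brixley wins 10–7.
Calder vs Penrith: Calder, 16–1.
Calder vs Jarrow: 12 to 5, Calder.
Calder–Brixley: Calder 13–4.
Penrith vs Jarrow: Jarrow, 14–3.
Penrith vs Brixley: Penrith is ranked higher on 2+2+2 = 6 ballots, Brixley on 11. Brixley wins 11–6.
Jarrow–Brixley: Jarrow 13–4.
Only Granton has no wins; Granton is the Condorcet loser.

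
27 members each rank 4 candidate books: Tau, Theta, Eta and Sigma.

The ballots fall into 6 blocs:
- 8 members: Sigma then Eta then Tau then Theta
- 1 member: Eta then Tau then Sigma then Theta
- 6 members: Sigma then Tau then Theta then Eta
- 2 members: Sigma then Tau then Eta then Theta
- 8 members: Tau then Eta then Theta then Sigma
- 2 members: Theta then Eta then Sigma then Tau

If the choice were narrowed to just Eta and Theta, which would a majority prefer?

Ballots ranking Eta above Theta: 8 + 1 + 2 + 8 = 19.
Ballots ranking Theta above Eta: 27 − 19 = 8.
Eta wins the head-to-head 19–8.

Eta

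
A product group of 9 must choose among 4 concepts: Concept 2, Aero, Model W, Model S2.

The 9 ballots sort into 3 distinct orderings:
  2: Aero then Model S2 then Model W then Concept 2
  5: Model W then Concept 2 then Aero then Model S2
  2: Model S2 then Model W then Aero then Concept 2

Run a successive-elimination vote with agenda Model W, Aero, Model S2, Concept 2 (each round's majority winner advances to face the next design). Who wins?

Round 1: Model W vs Aero — 7–2, Model W advances.
Round 2: Model W vs Model S2 — 5–4, Model W advances.
Round 3: Model W vs Concept 2 — 9–0, Model W advances.
The agenda winner is Model W.

Model W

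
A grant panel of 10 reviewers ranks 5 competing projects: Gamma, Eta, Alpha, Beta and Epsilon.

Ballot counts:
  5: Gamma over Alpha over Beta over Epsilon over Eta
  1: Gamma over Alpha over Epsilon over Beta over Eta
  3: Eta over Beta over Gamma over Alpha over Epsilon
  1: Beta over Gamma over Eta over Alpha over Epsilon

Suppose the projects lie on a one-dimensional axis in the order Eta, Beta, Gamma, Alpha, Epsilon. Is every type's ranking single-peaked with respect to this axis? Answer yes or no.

yes

Axis positions: Eta=1, Beta=2, Gamma=3, Alpha=4, Epsilon=5.
Type 1 (peak Gamma at position 3): ranking walks positions 3-4-2-5-1, expanding outward from the peak — single-peaked.
Type 2 (peak Gamma at position 3): ranking walks positions 3-4-5-2-1, expanding outward from the peak — single-peaked.
Type 3 (peak Eta at position 1): ranking walks positions 1-2-3-4-5, expanding outward from the peak — single-peaked.
Type 4 (peak Beta at position 2): ranking walks positions 2-3-1-4-5, expanding outward from the peak — single-peaked.
Every ranking is single-peaked on this axis.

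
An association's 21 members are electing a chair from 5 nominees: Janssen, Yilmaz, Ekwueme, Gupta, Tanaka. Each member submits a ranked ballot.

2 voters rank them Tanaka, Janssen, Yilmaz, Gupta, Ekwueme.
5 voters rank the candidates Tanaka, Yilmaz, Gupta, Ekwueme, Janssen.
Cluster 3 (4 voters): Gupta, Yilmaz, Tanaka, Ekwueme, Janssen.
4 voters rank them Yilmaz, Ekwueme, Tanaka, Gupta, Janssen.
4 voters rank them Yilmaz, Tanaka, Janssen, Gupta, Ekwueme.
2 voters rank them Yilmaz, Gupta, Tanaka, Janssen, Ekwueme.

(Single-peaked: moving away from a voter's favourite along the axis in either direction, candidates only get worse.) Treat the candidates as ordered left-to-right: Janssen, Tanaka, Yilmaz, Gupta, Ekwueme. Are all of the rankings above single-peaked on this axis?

Axis positions: Janssen=1, Tanaka=2, Yilmaz=3, Gupta=4, Ekwueme=5.
Cluster 1 (peak Tanaka at position 2): ranking walks positions 2-1-3-4-5, expanding outward from the peak — single-peaked.
Cluster 2 (peak Tanaka at position 2): ranking walks positions 2-3-4-5-1, expanding outward from the peak — single-peaked.
Cluster 3 (peak Gupta at position 4): ranking walks positions 4-3-2-5-1, expanding outward from the peak — single-peaked.
Cluster 4: ranking walks positions 3-5-2-4-1; Ekwueme is ranked above Gupta even though Gupta lies between Ekwueme and the peak Yilmaz on the axis — preferences dip and rise again. Not single-peaked.
Cluster 5 (peak Yilmaz at position 3): ranking walks positions 3-2-1-4-5, expanding outward from the peak — single-peaked.
Cluster 6 (peak Yilmaz at position 3): ranking walks positions 3-4-2-1-5, expanding outward from the peak — single-peaked.
Cluster 4 violates single-peakedness, so the profile is not single-peaked on this axis.

no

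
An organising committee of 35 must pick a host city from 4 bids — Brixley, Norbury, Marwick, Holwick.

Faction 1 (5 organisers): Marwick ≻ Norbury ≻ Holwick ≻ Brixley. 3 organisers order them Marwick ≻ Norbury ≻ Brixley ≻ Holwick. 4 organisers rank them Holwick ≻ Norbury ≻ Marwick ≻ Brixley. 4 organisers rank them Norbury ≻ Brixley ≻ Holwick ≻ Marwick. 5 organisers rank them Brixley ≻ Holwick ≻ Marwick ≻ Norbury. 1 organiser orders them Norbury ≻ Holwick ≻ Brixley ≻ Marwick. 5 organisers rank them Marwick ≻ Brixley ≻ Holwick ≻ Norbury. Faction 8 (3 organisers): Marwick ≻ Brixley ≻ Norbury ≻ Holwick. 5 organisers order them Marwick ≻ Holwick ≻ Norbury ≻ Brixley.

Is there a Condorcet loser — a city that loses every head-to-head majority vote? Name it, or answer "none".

Head-to-head results (35 organisers):
Brixley vs Norbury: Norbury, 22–13.
Brixley–Marwick: Marwick 25–10.
Brixley–Holwick: Brixley 20–15.
Norbury vs Marwick: Marwick wins 26–9.
Norbury vs Holwick: Norbury is ranked higher on 5+3+4+1+3 = 16 ballots, Holwick on 19. Holwick wins 19–16.
Marwick vs Holwick: Marwick is ranked higher on 5+3+5+3+5 = 21 ballots, Holwick on 14. Marwick wins 21–14.
Each city has at least one pairwise win (Brixley beats Holwick; Norbury beats Brixley; Marwick beats Brixley; Holwick beats Norbury) — no Condorcet loser.

none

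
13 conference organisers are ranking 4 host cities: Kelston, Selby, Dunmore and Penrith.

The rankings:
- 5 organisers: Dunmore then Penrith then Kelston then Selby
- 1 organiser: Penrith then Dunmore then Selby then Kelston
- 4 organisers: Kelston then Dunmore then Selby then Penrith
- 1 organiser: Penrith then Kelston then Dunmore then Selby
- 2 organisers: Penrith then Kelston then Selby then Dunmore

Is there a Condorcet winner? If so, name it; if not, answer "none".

Check each pair by majority over 13 ballots:
Kelston vs Selby: Kelston wins 12–1.
Kelston vs Dunmore: Kelston, 7–6.
Kelston vs Penrith: Penrith wins 9–4.
Selby–Dunmore: Dunmore 11–2.
Selby–Penrith: Penrith 9–4.
Dunmore–Penrith: Dunmore 9–4.
Each city drops at least one matchup (Kelston loses to Penrith; Selby loses to Kelston; Dunmore loses to Kelston; Penrith loses to Dunmore); the cycle Kelston beats Dunmore beats Penrith beats Kelston rules out a Condorcet winner.

none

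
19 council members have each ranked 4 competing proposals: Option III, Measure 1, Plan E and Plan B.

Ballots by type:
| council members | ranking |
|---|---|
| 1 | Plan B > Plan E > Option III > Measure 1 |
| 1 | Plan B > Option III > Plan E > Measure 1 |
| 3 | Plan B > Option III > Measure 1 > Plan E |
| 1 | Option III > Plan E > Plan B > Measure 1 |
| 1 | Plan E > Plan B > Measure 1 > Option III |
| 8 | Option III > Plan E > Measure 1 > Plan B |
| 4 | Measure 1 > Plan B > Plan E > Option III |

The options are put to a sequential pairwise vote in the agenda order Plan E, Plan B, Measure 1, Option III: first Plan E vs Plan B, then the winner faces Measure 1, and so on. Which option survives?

Option III

Round 1: Plan E vs Plan B — 10–9, Plan E advances.
Round 2: Plan E vs Measure 1 — 12–7, Plan E advances.
Round 3: Plan E vs Option III — 6–13, Option III advances.
Option III survives the agenda.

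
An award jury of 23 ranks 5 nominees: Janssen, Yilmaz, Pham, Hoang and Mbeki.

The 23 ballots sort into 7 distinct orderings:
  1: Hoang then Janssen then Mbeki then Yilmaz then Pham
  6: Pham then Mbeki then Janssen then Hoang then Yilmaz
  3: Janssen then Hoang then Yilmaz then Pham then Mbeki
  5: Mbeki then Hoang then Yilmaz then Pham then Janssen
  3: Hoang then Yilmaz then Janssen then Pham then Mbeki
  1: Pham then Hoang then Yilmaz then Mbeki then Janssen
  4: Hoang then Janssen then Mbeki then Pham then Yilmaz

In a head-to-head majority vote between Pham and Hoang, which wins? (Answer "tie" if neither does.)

Ballots ranking Pham above Hoang: 6 + 1 = 7.
Ballots ranking Hoang above Pham: 23 − 7 = 16.
Hoang wins the head-to-head 16–7.

Hoang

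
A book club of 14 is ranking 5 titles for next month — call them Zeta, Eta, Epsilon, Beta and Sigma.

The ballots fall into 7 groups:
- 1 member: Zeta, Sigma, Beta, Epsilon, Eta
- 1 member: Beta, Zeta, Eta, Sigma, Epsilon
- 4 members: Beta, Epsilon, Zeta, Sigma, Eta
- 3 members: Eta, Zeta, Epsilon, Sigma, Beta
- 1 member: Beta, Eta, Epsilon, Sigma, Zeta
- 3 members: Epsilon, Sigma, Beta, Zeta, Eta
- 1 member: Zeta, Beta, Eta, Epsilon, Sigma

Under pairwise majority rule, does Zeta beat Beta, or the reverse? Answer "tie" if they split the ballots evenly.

Ballots ranking Zeta above Beta: 1 + 3 + 1 = 5.
Ballots ranking Beta above Zeta: 14 − 5 = 9.
Beta wins the head-to-head 9–5.

Beta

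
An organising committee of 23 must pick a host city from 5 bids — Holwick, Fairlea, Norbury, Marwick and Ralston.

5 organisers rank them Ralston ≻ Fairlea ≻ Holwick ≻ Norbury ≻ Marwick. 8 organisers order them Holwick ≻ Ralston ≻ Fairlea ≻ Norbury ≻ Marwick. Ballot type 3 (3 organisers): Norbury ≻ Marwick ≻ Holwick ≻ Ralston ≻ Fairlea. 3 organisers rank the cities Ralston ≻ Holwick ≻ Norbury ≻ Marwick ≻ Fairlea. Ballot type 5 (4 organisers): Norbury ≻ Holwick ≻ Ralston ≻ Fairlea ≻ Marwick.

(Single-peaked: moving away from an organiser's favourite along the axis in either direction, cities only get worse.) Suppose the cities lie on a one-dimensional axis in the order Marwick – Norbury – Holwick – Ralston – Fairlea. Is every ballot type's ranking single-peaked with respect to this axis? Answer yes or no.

Axis positions: Marwick=1, Norbury=2, Holwick=3, Ralston=4, Fairlea=5.
Ballot type 1 (peak Ralston at position 4): ranking walks positions 4-5-3-2-1, expanding outward from the peak — single-peaked.
Ballot type 2 (peak Holwick at position 3): ranking walks positions 3-4-5-2-1, expanding outward from the peak — single-peaked.
Ballot type 3 (peak Norbury at position 2): ranking walks positions 2-1-3-4-5, expanding outward from the peak — single-peaked.
Ballot type 4 (peak Ralston at position 4): ranking walks positions 4-3-2-1-5, expanding outward from the peak — single-peaked.
Ballot type 5 (peak Norbury at position 2): ranking walks positions 2-3-4-5-1, expanding outward from the peak — single-peaked.
Every ranking is single-peaked on this axis.

yes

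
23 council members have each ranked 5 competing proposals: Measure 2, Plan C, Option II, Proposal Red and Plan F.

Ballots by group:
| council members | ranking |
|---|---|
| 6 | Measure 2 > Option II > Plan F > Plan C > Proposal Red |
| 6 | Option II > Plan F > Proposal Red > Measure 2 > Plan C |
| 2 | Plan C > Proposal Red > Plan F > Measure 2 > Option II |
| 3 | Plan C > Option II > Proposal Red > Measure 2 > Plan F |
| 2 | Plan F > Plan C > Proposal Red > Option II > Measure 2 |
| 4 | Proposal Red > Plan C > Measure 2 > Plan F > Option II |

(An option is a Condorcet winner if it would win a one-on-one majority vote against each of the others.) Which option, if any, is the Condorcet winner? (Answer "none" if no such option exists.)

none

Pairwise majorities:
Measure 2 vs Plan C: Measure 2 is ranked higher on 6+6 = 12 ballots, Plan C on 11. Measure 2 wins 12–11.
Measure 2 vs Option II: Measure 2 is ranked higher on 6+2+4 = 12 ballots, Option II on 11. Measure 2 wins 12–11.
Measure 2 vs Proposal Red: 6 to 17, Proposal Red.
Measure 2 vs Plan F: Measure 2 is ranked higher on 6+3+4 = 13 ballots, Plan F on 10. Measure 2 wins 13–10.
Plan C vs Option II: Plan C is ranked higher on 2+3+2+4 = 11 ballots, Option II on 12. Option II wins 12–11.
Plan C vs Proposal Red: 13 to 10, Plan C.
Plan C vs Plan F: Plan C is ranked higher on 2+3+4 = 9 ballots, Plan F on 14. Plan F wins 14–9.
Option II vs Proposal Red: Option II preferred on 6+6+3 = 15 ballots; Option II wins 15–8.
Option II vs Plan F: 6+6+3 = 15 for Option II, 8 for Plan F — Option II by 15–8.
Proposal Red vs Plan F: Proposal Red is ranked higher on 2+3+4 = 9 ballots, Plan F on 14. Plan F wins 14–9.
Each option drops at least one matchup (Measure 2 loses to Proposal Red; Plan C loses to Measure 2; Option II loses to Measure 2; Proposal Red loses to Plan C; Plan F loses to Measure 2); the cycle Measure 2 → Plan C → Proposal Red → Measure 2 rules out a Condorcet winner.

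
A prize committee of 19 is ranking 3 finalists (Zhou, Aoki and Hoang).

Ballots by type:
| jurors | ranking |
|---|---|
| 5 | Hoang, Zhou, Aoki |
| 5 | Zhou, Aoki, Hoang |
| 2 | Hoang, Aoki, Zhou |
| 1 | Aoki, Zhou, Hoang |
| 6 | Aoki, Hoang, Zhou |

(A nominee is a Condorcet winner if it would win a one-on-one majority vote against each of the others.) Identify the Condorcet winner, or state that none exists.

none

Head-to-head results (19 jurors):
Zhou vs Aoki: 5+5 = 10 for Zhou, 9 for Aoki — Zhou by 10–9.
Zhou–Hoang: Hoang 13–6.
Aoki vs Hoang: 12 to 7, Aoki.
No nominee is unbeaten: Zhou loses to Hoang; Aoki loses to Zhou; Hoang loses to Aoki. In particular Zhou → Aoki → Hoang → Zhou is a majority cycle — no Condorcet winner exists.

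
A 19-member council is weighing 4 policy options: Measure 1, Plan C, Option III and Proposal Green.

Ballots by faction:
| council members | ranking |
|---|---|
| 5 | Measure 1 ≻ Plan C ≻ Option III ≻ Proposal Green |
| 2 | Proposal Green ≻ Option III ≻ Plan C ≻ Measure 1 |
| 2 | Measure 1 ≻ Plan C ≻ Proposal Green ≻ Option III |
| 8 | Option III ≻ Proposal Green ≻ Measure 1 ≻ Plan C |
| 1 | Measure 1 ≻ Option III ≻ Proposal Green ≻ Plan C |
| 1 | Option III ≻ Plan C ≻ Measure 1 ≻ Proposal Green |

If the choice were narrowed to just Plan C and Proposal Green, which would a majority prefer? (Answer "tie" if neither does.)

Ballots ranking Plan C above Proposal Green: 5 + 2 + 1 = 8.
Ballots ranking Proposal Green above Plan C: 19 − 8 = 11.
Proposal Green wins the head-to-head 11–8.

Proposal Green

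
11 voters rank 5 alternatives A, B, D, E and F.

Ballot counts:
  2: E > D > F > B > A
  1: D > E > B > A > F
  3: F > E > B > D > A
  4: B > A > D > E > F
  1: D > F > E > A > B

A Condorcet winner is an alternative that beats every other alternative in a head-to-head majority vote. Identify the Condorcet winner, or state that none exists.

Head-to-head results (11 voters):
A vs B: 1 for A, 10 for B — B by 10–1.
A vs D: A preferred on 4 ballots; D wins 7–4.
A vs E: A is ranked higher on 4 ballots, E on 7. E wins 7–4.
A vs F: 5 to 6, F.
B vs D: B is ranked higher on 3+4 = 7 ballots, D on 4. B wins 7–4.
B vs E: 4 for B, 7 for E — E by 7–4.
B vs F: B preferred on 1+4 = 5 ballots; F wins 6–5.
D vs E: D is ranked higher on 1+4+1 = 6 ballots, E on 5. D wins 6–5.
D vs F: 2+1+4+1 = 8 for D, 3 for F — D by 8–3.
E vs F: 7 to 4, E.
No alternative is unbeaten: A loses to B; B loses to E; D loses to B; E loses to D; F loses to D. In particular B → D → E → B is a majority cycle — no Condorcet winner exists.

none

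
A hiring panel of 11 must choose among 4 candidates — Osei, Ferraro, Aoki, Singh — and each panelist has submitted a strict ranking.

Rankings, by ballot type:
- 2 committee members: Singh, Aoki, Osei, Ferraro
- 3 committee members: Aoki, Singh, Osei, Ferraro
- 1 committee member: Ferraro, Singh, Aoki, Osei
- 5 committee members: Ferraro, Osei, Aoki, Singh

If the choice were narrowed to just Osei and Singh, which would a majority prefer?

Singh

Ballots ranking Osei above Singh: 5.
Ballots ranking Singh above Osei: 11 − 5 = 6.
Singh wins the head-to-head 6–5.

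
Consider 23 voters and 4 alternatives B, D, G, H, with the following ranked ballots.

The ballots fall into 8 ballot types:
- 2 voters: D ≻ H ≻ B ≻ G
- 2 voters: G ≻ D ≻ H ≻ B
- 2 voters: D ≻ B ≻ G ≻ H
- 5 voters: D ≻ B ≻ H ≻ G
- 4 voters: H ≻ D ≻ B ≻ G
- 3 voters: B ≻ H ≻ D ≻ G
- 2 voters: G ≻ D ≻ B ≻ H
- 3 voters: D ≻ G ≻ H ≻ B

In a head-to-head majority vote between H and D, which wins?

Ballots ranking H above D: 4 + 3 = 7.
Ballots ranking D above H: 23 − 7 = 16.
D wins the head-to-head 16–7.

D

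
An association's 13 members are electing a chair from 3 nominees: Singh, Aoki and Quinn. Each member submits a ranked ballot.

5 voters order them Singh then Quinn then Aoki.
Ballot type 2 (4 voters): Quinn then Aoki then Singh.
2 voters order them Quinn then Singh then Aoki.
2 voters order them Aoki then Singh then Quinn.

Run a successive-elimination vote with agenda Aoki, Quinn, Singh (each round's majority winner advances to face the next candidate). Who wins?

Singh

Round 1: Aoki vs Quinn — 2–11, Quinn advances.
Round 2: Quinn vs Singh — 6–7, Singh advances.
Singh survives the agenda.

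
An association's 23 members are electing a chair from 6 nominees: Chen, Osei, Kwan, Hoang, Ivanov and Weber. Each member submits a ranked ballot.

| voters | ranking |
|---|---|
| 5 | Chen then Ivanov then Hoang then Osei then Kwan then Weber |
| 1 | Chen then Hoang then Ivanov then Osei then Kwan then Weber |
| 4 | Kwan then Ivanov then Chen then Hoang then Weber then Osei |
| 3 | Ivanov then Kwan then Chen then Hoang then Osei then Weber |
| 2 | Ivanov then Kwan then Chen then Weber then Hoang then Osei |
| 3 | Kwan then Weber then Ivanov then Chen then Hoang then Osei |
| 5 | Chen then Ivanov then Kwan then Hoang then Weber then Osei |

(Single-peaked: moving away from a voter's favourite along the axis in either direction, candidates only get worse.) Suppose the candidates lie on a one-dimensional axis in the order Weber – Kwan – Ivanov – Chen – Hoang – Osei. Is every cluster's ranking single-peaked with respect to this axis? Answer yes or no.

yes

Axis positions: Weber=1, Kwan=2, Ivanov=3, Chen=4, Hoang=5, Osei=6.
Cluster 1 (peak Chen at position 4): ranking walks positions 4-3-5-6-2-1, expanding outward from the peak — single-peaked.
Cluster 2 (peak Chen at position 4): ranking walks positions 4-5-3-6-2-1, expanding outward from the peak — single-peaked.
Cluster 3 (peak Kwan at position 2): ranking walks positions 2-3-4-5-1-6, expanding outward from the peak — single-peaked.
Cluster 4 (peak Ivanov at position 3): ranking walks positions 3-2-4-5-6-1, expanding outward from the peak — single-peaked.
Cluster 5 (peak Ivanov at position 3): ranking walks positions 3-2-4-1-5-6, expanding outward from the peak — single-peaked.
Cluster 6 (peak Kwan at position 2): ranking walks positions 2-1-3-4-5-6, expanding outward from the peak — single-peaked.
Cluster 7 (peak Chen at position 4): ranking walks positions 4-3-2-5-1-6, expanding outward from the peak — single-peaked.
Every ranking is single-peaked on this axis.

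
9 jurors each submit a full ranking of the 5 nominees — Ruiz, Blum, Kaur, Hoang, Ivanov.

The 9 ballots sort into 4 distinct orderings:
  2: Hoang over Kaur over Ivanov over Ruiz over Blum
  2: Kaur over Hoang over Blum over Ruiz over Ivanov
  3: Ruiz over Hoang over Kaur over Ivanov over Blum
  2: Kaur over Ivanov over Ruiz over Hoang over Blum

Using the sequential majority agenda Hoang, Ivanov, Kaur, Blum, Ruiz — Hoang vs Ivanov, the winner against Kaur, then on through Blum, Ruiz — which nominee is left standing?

Round 1: Hoang vs Ivanov — 7–2, Hoang advances.
Round 2: Hoang vs Kaur — 5–4, Hoang advances.
Round 3: Hoang vs Blum — 9–0, Hoang advances.
Round 4: Hoang vs Ruiz — 4–5, Ruiz advances.
The agenda winner is Ruiz.

Ruiz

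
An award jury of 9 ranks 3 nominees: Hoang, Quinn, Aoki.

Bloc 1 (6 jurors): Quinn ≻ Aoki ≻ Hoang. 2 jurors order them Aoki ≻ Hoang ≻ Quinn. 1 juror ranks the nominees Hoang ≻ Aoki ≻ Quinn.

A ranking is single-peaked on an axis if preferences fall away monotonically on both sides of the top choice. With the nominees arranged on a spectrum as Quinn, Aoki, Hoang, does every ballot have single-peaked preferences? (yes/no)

Axis positions: Quinn=1, Aoki=2, Hoang=3.
Bloc 1 (peak Quinn at position 1): ranking walks positions 1-2-3, expanding outward from the peak — single-peaked.
Bloc 2 (peak Aoki at position 2): ranking walks positions 2-3-1, expanding outward from the peak — single-peaked.
Bloc 3 (peak Hoang at position 3): ranking walks positions 3-2-1, expanding outward from the peak — single-peaked.
Every ranking is single-peaked on this axis.

yes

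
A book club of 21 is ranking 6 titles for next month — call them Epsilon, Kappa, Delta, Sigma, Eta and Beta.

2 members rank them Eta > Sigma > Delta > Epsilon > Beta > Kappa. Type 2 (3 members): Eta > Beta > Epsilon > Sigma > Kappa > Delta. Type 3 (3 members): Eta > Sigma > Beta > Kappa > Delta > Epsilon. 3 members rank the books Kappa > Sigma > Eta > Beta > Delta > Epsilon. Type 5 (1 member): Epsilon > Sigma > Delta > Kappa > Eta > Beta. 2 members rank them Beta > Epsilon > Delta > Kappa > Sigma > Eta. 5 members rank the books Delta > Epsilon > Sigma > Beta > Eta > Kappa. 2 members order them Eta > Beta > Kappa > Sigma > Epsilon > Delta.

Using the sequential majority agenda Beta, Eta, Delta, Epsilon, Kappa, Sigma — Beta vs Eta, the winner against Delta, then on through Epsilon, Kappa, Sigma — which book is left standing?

Sigma

Round 1: Beta vs Eta — 7–14, Eta advances.
Round 2: Eta vs Delta — 13–8, Eta advances.
Round 3: Eta vs Epsilon — 13–8, Eta advances.
Round 4: Eta vs Kappa — 15–6, Eta advances.
Round 5: Eta vs Sigma — 10–11, Sigma advances.
The agenda winner is Sigma.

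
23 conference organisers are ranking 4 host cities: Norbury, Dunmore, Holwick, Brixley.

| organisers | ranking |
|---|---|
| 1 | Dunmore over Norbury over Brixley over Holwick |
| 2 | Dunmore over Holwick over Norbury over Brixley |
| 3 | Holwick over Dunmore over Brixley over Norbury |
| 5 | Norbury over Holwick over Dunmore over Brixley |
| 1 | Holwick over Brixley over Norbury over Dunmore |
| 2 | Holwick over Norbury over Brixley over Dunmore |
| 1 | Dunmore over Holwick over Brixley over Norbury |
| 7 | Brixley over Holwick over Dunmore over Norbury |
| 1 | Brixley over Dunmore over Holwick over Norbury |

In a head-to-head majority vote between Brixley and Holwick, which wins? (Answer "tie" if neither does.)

Ballots ranking Brixley above Holwick: 1 + 7 + 1 = 9.
Ballots ranking Holwick above Brixley: 23 − 9 = 14.
Holwick wins the head-to-head 14–9.

Holwick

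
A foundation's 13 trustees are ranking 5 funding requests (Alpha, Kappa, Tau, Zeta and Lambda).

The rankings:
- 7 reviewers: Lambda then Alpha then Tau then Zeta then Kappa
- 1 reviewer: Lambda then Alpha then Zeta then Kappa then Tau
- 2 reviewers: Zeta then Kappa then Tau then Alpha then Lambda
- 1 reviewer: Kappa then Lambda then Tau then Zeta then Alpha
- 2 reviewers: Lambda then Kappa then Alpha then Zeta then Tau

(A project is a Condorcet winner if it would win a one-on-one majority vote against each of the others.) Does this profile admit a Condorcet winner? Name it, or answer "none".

Head-to-head results (13 reviewers):
Alpha vs Kappa: Alpha wins 8–5.
Alpha vs Tau: Alpha wins 10–3.
Alpha vs Zeta: 10 to 3, Alpha.
Alpha vs Lambda: Alpha preferred on 2 ballots; Lambda wins 11–2.
Kappa vs Tau: Tau wins 7–6.
Kappa vs Zeta: Zeta wins 10–3.
Kappa–Lambda: Lambda 10–3.
Tau vs Zeta: Tau is ranked higher on 7+1 = 8 ballots, Zeta on 5. Tau wins 8–5.
Tau vs Lambda: 2 to 11, Lambda.
Zeta vs Lambda: Lambda wins 11–2.
Lambda defeats every rival head-to-head and is the Condorcet winner.

Lambda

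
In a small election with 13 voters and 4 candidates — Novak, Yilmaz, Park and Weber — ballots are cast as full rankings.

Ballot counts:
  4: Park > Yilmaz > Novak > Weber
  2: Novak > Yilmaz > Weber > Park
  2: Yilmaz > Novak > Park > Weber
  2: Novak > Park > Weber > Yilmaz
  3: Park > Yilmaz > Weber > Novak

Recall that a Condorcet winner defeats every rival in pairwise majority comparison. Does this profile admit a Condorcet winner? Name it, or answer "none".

Check each pair by majority over 13 ballots:
Novak vs Yilmaz: 2+2 = 4 for Novak, 9 for Yilmaz — Yilmaz by 9–4.
Novak vs Park: Novak preferred on 2+2+2 = 6 ballots; Park wins 7–6.
Novak vs Weber: 4+2+2+2 = 10 for Novak, 3 for Weber — Novak by 10–3.
Yilmaz vs Park: Yilmaz is ranked higher on 2+2 = 4 ballots, Park on 9. Park wins 9–4.
Yilmaz vs Weber: 4+2+2+3 = 11 for Yilmaz, 2 for Weber — Yilmaz by 11–2.
Park vs Weber: Park preferred on 4+2+2+3 = 11 ballots; Park wins 11–2.
Park defeats every rival head-to-head and is the Condorcet winner.

Park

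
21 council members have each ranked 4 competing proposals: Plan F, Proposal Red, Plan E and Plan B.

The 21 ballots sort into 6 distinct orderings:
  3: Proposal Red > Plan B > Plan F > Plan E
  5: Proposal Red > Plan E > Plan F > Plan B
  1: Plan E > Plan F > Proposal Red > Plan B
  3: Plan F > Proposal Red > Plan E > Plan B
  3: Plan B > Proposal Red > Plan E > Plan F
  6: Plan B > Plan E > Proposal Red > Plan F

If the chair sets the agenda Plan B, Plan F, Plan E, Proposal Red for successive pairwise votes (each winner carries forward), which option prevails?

Round 1: Plan B vs Plan F — 12–9, Plan B advances.
Round 2: Plan B vs Plan E — 12–9, Plan B advances.
Round 3: Plan B vs Proposal Red — 9–12, Proposal Red advances.
Proposal Red survives the agenda.

Proposal Red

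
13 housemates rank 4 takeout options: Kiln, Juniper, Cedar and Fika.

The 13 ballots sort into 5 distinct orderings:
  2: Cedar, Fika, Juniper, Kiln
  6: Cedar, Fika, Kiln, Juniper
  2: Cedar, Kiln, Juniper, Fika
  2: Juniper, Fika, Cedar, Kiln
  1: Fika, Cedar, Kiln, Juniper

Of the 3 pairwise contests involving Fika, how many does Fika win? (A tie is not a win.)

2

Fika against each rival (13 friends):
Fika vs Kiln: 11 to 2, Fika.
Fika–Juniper: Fika 9–4.
Fika vs Cedar: 2+1 = 3 for Fika, 10 for Cedar — Cedar by 10–3.
Fika beats Kiln, Juniper; loses to Cedar — 2 pairwise wins.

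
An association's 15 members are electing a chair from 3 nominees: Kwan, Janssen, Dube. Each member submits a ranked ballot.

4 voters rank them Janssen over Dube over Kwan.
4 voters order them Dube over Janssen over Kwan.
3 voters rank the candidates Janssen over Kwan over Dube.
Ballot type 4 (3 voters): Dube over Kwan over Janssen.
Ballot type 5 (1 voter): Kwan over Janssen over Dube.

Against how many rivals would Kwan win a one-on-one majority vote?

Kwan against each rival (15 voters):
Kwan vs Janssen: 3+1 = 4 for Kwan, 11 for Janssen — Janssen by 11–4.
Kwan vs Dube: Kwan is ranked higher on 3+1 = 4 ballots, Dube on 11. Dube wins 11–4.
Kwan beats no one; loses to Janssen, Dube — 0 pairwise wins.

0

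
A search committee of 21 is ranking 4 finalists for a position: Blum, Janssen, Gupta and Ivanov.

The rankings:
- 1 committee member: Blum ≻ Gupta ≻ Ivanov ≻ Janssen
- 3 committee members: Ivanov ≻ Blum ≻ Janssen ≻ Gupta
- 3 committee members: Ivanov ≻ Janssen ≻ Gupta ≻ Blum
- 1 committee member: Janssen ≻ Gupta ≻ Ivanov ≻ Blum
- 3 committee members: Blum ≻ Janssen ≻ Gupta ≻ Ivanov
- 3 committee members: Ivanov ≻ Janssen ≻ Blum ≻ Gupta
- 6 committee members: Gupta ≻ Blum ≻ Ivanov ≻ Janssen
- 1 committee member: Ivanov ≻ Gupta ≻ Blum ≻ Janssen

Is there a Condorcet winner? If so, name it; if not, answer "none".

none

Pairwise majorities:
Blum vs Janssen: Blum wins 14–7.
Blum–Gupta: Gupta 11–10.
Blum vs Ivanov: Ivanov wins 11–10.
Janssen vs Gupta: Janssen, 13–8.
Janssen vs Ivanov: Ivanov wins 17–4.
Gupta vs Ivanov: Gupta, 11–10.
Each candidate drops at least one matchup (Blum loses to Gupta; Janssen loses to Blum; Gupta loses to Janssen; Ivanov loses to Gupta); the cycle Blum > Janssen > Gupta > Blum rules out a Condorcet winner.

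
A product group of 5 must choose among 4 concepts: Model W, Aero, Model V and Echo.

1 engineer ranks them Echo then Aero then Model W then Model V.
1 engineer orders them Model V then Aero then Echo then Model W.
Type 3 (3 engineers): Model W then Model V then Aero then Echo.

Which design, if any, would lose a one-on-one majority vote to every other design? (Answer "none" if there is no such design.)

Echo

Pairwise majorities:
Model W–Aero: Model W 3–2.
Model W vs Model V: Model W wins 4–1.
Model W vs Echo: Model W, 3–2.
Aero vs Model V: 1 to 4, Model V.
Aero–Echo: Aero 4–1.
Model V vs Echo: Model V, 4–1.
Echo is beaten in every head-to-head and is the Condorcet loser.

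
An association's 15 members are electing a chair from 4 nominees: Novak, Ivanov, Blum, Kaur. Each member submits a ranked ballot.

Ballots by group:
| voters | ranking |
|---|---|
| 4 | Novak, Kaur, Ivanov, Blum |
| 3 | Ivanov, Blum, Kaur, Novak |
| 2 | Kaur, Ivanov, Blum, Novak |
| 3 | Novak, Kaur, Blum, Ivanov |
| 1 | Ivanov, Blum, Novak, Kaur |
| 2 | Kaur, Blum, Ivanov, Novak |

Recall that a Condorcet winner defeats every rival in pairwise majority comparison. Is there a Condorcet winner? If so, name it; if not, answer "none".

none

Check each pair by majority over 15 ballots:
Novak vs Ivanov: Novak preferred on 4+3 = 7 ballots; Ivanov wins 8–7.
Novak vs Blum: 7 to 8, Blum.
Novak–Kaur: Novak 8–7.
Ivanov vs Blum: Ivanov is ranked higher on 4+3+2+1 = 10 ballots, Blum on 5. Ivanov wins 10–5.
Ivanov vs Kaur: Kaur, 11–4.
Blum vs Kaur: Blum is ranked higher on 3+1 = 4 ballots, Kaur on 11. Kaur wins 11–4.
Every candidate loses at least once (Novak loses to Ivanov; Ivanov loses to Kaur; Blum loses to Ivanov; Kaur loses to Novak). The majority relation contains the cycle Novak → Kaur → Ivanov → Novak, so there is no Condorcet winner.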